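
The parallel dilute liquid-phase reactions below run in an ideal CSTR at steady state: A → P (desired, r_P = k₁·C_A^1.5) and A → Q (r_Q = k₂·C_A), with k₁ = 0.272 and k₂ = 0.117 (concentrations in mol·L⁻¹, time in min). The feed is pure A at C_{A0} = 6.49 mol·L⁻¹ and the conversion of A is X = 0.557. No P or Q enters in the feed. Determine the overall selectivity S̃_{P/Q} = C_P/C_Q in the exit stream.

Exit C_A = C_{A0}(1−X) = 6.49×0.443 = 2.875 mol·L⁻¹.
In a CSTR the entire volume is at exit conditions, so r_P = 0.272×2.875^1.5 = 1.326 and r_Q = 0.117×2.875 = 0.3364.
Overall selectivity = C_P/C_Q = r_Pτ/(r_Qτ) = r_P/r_Q = 3.94.

3.94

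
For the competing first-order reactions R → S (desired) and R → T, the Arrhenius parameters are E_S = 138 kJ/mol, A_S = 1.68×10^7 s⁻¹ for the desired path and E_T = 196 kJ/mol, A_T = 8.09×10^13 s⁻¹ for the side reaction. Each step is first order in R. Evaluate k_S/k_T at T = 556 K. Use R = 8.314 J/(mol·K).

0.0584

With equal orders, S_{S/T} = k_S/k_T = (A_S/A_T)·exp[(E_T−E_S)/(RT)].
(E_T−E_S)/(RT) = (196−138)×10³/(8.314×556) = 58000/4623 = 12.55.
k_S/k_T = (1.68×10^7/8.09×10^13)·exp(12.55) = 2.077×10^-7 × 2.813×10^5 = 0.0584.
Since E_S < E_T, lowering the temperature improves selectivity toward S.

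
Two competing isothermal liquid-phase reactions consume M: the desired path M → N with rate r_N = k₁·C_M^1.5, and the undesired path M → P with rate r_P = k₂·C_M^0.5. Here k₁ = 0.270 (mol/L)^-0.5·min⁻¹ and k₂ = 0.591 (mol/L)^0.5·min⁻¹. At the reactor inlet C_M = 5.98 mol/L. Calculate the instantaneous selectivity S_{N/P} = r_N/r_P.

S_{N/P} = r_N/r_P = (k₁·C_M^1.5)/(k₂·C_M^0.5) = (k₁/k₂)·C_M.
= (0.270×5.980^1.5) / (0.591×5.980^0.5) = 3.948/1.445 = 2.73.

2.73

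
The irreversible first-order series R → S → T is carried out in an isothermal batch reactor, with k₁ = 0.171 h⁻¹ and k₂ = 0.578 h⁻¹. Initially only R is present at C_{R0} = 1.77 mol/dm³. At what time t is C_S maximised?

The intermediate peaks when r₁ = r₂, i.e. k₁e^(−k₁t) = k₂e^(−k₂t), giving t_opt = ln(k₂/k₁)/(k₂−k₁).
= ln(0.578/0.171)/(0.578−0.171) = ln(3.380)/0.4070 = 1.218/0.4070 = 2.99 h.

2.99 h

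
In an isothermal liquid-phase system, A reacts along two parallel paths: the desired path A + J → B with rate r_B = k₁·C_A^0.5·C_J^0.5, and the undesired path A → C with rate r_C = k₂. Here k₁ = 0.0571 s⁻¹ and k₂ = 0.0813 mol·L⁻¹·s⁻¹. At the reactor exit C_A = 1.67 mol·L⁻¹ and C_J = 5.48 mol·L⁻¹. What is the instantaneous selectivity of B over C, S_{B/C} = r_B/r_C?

S_{B/C} = r_B/r_C = (k₁·C_A^0.5·C_J^0.5)/(k₂) = (k₁/k₂)·C_A^0.5·C_J^0.5.
= (0.0571×1.670^0.5×5.480^0.5) / (0.0813) = 0.1727/0.08130 = 2.12.
Since the desired path is higher order in A, keeping C_A high (PFR or concentrated feed) favours B.

2.12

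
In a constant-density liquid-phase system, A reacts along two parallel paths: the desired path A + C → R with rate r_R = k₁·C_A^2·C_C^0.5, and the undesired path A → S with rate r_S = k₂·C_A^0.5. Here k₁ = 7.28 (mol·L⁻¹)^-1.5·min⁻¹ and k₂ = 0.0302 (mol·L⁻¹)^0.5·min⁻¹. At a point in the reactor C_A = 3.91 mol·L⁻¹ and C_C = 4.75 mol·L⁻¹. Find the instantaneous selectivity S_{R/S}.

S_{R/S} = r_R/r_S = (k₁·C_A^2·C_C^0.5)/(k₂·C_A^0.5) = (k₁/k₂)·C_A^1.5·C_C^0.5.
= (7.28×3.910^2×4.750^0.5) / (0.0302×3.910^0.5) = 242.6/0.05972 = 4062.

4062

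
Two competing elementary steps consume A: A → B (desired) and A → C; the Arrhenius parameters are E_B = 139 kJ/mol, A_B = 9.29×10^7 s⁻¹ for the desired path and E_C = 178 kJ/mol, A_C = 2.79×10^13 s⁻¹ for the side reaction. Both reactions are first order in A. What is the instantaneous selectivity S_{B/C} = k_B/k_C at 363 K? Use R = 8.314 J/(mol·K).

1.36

Since both paths have the same order in A, the concentration cancels and S_{B/C} = k_B/k_C = (A_B/A_C)·exp[(E_C−E_B)/(RT)].
(E_C−E_B)/(RT) = (178−139)×10³/(8.314×363) = 39000/3018 = 12.92.
k_B/k_C = (9.29×10^7/2.79×10^13)·exp(12.92) = 3.330×10^-6 × 4.094×10^5 = 1.36.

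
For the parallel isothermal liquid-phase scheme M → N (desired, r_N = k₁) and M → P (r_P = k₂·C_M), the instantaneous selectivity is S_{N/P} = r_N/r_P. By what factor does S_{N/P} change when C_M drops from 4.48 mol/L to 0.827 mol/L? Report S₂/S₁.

S_{N/P} = (k₁/k₂)·C_M⁻¹, so S₂/S₁ = (C_{M,2}/C_{M,1})⁻¹.
= 4.48/0.827 = 5.42.
Selectivity toward N rises as C_M falls — low-concentration operation is favoured.

5.42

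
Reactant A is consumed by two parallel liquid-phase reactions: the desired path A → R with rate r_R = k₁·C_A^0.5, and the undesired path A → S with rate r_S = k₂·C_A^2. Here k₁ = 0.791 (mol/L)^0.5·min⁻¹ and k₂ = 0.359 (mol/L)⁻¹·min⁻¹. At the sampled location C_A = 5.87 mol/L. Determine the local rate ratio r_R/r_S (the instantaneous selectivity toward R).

0.155

S_{R/S} = r_R/r_S = (k₁·C_A^0.5)/(k₂·C_A^2) = (k₁/k₂)·C_A^-1.5.
= (0.791×5.870^0.5) / (0.359×5.870^2) = 1.916/12.37 = 0.155.
The undesired path is higher order in A, so low C_A (CSTR or dilute feed) favours R.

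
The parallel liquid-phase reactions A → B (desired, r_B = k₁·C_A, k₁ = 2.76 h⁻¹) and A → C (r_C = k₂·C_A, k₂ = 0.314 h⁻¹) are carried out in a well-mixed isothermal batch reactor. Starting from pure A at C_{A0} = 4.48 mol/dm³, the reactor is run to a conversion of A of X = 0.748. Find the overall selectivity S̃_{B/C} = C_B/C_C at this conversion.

C_A = C_{A0}(1−X) = 1.129 mol/dm³.
Both paths are first order in A, so the instantaneous fraction to B is constant: dC_B/d(−C_A) = k₁/(k₁+k₂) = 0.8979.
C_B = 0.8979·(C_{A0}−C_A) = 0.8979×3.351 = 3.01 mol/dm³.
C_C = (C_{A0}−C_A)−C_B = 0.3423 mol/dm³; S̃_{B/C} = 3.009/0.3423 = 8.79.

8.79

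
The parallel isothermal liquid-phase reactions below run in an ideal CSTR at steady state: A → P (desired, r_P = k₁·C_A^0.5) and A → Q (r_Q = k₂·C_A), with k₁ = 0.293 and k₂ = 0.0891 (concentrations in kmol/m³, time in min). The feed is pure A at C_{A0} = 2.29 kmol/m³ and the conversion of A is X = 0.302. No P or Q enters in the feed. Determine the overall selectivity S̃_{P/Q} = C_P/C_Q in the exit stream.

2.60

Exit C_A = C_{A0}(1−X) = 2.29×0.698 = 1.598 kmol/m³.
A CSTR operates uniformly at the exit composition, giving r_P = 0.3704 and r_Q = 0.1424 (each k·C_A^n at C_A = 1.598).
Overall selectivity = C_P/C_Q = r_Pτ/(r_Qτ) = r_P/r_Q = 2.60.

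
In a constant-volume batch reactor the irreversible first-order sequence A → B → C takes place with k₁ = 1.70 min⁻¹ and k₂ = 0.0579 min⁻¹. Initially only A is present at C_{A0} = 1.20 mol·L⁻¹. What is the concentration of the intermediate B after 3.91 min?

The intermediate concentration in a first-order A→B→C sequence is C_B = k₁C_{A0}(e^(−k₁t) − e^(−k₂t))/(k₂−k₁).
e^(−k₁t) = e^(−1.70×3.91) = e^(−6.647) = 0.001298; e^(−k₂t) = e^(−0.2264) = 0.7974.
C_B = 1.70×1.20/(0.0579−1.70) × (0.001298−0.7974) = (-1.242)×(-0.7961) = 0.9890 mol·L⁻¹.

0.989 mol·L⁻¹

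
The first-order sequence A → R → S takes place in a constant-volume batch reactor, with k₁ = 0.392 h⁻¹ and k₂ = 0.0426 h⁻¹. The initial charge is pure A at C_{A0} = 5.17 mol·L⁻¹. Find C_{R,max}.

3.94 mol·L⁻¹

At the optimum, C_{R,max}/C_{A0} = (k₁/k₂)^[k₂/(k₂−k₁)].
= (0.392/0.0426)^(0.0426/(0.0426−0.392)) = (9.202)^(-0.1219) = 0.7629.
C_{R,max} = 0.7629×5.17 = 3.94 mol·L⁻¹.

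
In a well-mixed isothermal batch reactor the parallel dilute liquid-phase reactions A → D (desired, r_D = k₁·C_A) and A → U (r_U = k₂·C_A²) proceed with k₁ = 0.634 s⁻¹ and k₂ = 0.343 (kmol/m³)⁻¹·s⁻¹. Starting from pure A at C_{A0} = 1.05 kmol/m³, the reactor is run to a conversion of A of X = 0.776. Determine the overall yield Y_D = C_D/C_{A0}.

C_A = C_{A0}(1−X) = 0.2352 kmol/m³.
Along a PFR/batch, dC_D/dC_A = −r_D/(r_D+r_U) = −k₁/(k₁+k₂·C_A).
Integrating from C_{A0} to C_A: C_D = (0.634/0.343)·ln[(0.634+0.343·1.05)/(0.634+0.343·0.235)] = 1.848·ln(0.9942/0.7147) = 0.6101 kmol/m³.
Y_D = C_D/C_{A0} = 0.6101/1.05 = 0.581.

0.581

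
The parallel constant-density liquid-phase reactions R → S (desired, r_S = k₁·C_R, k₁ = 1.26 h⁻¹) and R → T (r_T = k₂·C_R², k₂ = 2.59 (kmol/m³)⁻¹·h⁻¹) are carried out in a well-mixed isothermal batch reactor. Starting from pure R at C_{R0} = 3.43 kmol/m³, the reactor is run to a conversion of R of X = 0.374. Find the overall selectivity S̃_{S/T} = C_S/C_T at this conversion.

0.177

C_R = C_{R0}(1−X) = 2.147 kmol/m³.
Along a PFR/batch, dC_S/dC_R = −r_S/(r_S+r_T) = −k₁/(k₁+k₂·C_R).
Integrating from C_{R0} to C_R: C_S = (1.26/2.59)·ln[(1.26+2.59·3.43)/(1.26+2.59·2.15)] = 0.4865·ln(10.14/6.821) = 0.1930 kmol/m³.
C_T = (C_{R0}−C_R)−C_S = 1.090 kmol/m³; S̃_{S/T} = 0.1930/1.090 = 0.177.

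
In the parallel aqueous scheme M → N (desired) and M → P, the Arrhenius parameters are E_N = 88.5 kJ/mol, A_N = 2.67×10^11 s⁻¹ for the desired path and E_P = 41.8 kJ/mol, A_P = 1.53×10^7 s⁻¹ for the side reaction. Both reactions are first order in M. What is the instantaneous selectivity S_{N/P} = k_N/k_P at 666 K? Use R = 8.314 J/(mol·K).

With equal orders, S_{N/P} = k_N/k_P = (A_N/A_P)·exp[(E_P−E_N)/(RT)].
(E_P−E_N)/(RT) = (41.8−88.5)×10³/(8.314×666) = -46700/5537 = -8.434.
k_N/k_P = (2.67×10^11/1.53×10^7)·exp(-8.434) = 17451 × 2.174×10^-4 = 3.79.
Since E_N > E_P, raising the temperature improves selectivity toward N.

3.79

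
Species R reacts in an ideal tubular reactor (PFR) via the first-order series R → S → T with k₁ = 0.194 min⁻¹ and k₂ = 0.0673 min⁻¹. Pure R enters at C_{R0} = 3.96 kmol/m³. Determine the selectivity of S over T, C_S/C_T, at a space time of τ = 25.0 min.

0.379

The intermediate concentration in a first-order A→B→C sequence is C_S = k₁C_{R0}(e^(−k₁τ) − e^(−k₂τ))/(k₂−k₁).
e^(−k₁τ) = e^(−0.194×25.0) = e^(−4.850) = 0.007828; e^(−k₂τ) = e^(−1.682) = 0.1859.
C_S = 0.194×3.96/(0.0673−0.194) × (0.007828−0.1859) = (-6.063)×(-0.1781) = 1.080 kmol/m³.
C_R = C_{R0}e^(−k₁τ) = 0.03100 kmol/m³, so C_T = C_{R0}−C_R−C_S = 2.849 kmol/m³; C_S/C_T = 0.379.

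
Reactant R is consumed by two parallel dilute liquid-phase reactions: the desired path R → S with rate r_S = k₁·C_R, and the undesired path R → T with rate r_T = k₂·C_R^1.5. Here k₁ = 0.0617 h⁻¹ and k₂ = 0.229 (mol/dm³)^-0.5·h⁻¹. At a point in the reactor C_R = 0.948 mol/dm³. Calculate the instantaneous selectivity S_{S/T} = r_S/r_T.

S_{S/T} = r_S/r_T = (k₁·C_R)/(k₂·C_R^1.5) = (k₁/k₂)·C_R^-0.5.
= (0.0617×0.9480) / (0.229×0.9480^1.5) = 0.05849/0.2114 = 0.277.

0.277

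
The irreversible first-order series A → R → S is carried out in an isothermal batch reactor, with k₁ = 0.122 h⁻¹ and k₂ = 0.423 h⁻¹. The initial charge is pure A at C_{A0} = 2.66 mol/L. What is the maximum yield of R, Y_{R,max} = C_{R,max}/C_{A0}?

At the optimum, C_{R,max}/C_{A0} = (k₁/k₂)^[k₂/(k₂−k₁)].
= (0.122/0.423)^(0.423/(0.423−0.122)) = (0.2884)^(1.405) = 0.1742.

0.174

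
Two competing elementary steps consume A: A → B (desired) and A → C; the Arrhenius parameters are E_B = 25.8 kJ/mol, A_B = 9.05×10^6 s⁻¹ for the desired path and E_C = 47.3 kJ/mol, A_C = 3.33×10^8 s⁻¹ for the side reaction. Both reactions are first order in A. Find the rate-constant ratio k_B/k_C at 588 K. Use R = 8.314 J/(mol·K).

With equal orders, S_{B/C} = k_B/k_C = (A_B/A_C)·exp[(E_C−E_B)/(RT)].
(E_C−E_B)/(RT) = (47.3−25.8)×10³/(8.314×588) = 21500/4889 = 4.398.
k_B/k_C = (9.05×10^6/3.33×10^8)·exp(4.398) = 0.02718 × 81.28 = 2.21.

2.21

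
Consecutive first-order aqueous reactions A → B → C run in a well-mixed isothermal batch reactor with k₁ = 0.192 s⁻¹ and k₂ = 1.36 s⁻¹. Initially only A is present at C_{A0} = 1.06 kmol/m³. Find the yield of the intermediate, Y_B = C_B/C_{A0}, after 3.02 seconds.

The intermediate concentration in a first-order A→B→C sequence is C_B = k₁C_{A0}(e^(−k₁t) − e^(−k₂t))/(k₂−k₁).
e^(−k₁t) = e^(−0.192×3.02) = e^(−0.5798) = 0.5600; e^(−k₂t) = e^(−4.107) = 0.01645.
C_B = 0.192×1.06/(1.36−0.192) × (0.5600−0.01645) = 0.1742×0.5435 = 0.09471 kmol/m³.
Y_B = C_B/C_{A0} = 0.09471/1.06 = 0.0893.

0.0893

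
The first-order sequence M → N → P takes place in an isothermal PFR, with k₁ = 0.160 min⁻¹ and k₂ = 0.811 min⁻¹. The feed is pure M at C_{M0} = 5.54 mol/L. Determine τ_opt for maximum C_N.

2.49 min

For first-order series the maximum of C_N occurs at τ_opt = ln(k₂/k₁)/(k₂−k₁).
= ln(0.811/0.160)/(0.811−0.160) = ln(5.069)/0.6510 = 1.623/0.6510 = 2.49 min.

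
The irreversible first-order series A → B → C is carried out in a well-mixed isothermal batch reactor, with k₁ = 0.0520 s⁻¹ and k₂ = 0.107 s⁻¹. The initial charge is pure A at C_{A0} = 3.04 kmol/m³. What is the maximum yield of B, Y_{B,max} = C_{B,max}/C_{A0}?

0.246

At the optimum, C_{B,max}/C_{A0} = (k₁/k₂)^[k₂/(k₂−k₁)].
= (0.0520/0.107)^(0.107/(0.107−0.0520)) = (0.4860)^(1.945) = 0.2457.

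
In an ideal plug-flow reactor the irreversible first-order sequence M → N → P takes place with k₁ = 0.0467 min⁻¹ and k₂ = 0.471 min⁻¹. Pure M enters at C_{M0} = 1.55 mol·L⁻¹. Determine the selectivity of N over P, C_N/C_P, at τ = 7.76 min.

0.320

For first-order series with pure M initially, C_N(τ) = k₁C_{M0}/(k₂−k₁)·(e^(−k₁τ) − e^(−k₂τ)).
e^(−k₁τ) = e^(−0.0467×7.76) = e^(−0.3624) = 0.6960; e^(−k₂τ) = e^(−3.655) = 0.02586.
C_N = 0.0467×1.55/(0.471−0.0467) × (0.6960−0.02586) = 0.1706×0.6701 = 0.1143 mol·L⁻¹.
C_M = C_{M0}e^(−k₁τ) = 1.079 mol·L⁻¹, so C_P = C_{M0}−C_M−C_N = 0.3569 mol·L⁻¹; C_N/C_P = 0.320.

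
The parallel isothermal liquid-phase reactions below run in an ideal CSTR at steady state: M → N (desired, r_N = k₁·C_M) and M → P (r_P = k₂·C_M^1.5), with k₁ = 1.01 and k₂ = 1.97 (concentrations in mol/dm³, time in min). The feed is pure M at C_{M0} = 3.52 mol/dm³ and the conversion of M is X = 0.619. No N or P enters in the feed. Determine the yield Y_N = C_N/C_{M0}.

0.190

Exit C_M = C_{M0}(1−X) = 3.52×0.381 = 1.341 mol/dm³.
A CSTR operates uniformly at the exit composition, giving r_N = 1.355 and r_P = 3.060 (each k·C_M^n at C_M = 1.341).
Fraction of consumed M going to N: r_N/(r_N+r_P) = 0.3069.
C_N = 0.3069·C_{M0}·X = 0.3069×3.52×0.619 = 0.669 mol/dm³; Y_N = C_N/C_{M0} = 0.190.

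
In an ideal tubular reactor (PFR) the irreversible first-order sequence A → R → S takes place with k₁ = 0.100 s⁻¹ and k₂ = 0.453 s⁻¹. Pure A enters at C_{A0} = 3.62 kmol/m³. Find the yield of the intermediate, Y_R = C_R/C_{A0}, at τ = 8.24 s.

0.117

Solving the coupled first-order balances gives C_R(τ) = [k₁/(k₂−k₁)]·C_{A0}·(e^(−k₁τ) − e^(−k₂τ)).
e^(−k₁τ) = e^(−0.100×8.24) = e^(−0.8240) = 0.4387; e^(−k₂τ) = e^(−3.733) = 0.02393.
C_R = 0.100×3.62/(0.453−0.100) × (0.4387−0.02393) = 1.025×0.4147 = 0.4253 kmol/m³.
Y_R = C_R/C_{A0} = 0.4253/3.62 = 0.117.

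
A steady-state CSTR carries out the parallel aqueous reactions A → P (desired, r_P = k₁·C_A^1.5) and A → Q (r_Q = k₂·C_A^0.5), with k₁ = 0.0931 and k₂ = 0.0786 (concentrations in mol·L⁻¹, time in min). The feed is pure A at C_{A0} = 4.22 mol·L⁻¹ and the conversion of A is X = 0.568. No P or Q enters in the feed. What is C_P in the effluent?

Exit C_A = C_{A0}(1−X) = 4.22×0.432 = 1.823 mol·L⁻¹.
A CSTR operates uniformly at the exit composition, giving r_P = 0.2292 and r_Q = 0.1061 (each k·C_A^n at C_A = 1.823).
Fraction of consumed A going to P: r_P/(r_P+r_Q) = 0.6835.
C_P = 0.6835·C_{A0}·X = 0.6835×4.22×0.568 = 1.64 mol·L⁻¹.

1.64 mol·L⁻¹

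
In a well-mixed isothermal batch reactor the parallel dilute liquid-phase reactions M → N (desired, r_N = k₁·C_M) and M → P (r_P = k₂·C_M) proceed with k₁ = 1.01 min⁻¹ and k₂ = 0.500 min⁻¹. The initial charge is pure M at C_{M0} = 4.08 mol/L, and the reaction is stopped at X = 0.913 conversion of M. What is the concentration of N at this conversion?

C_M = C_{M0}(1−X) = 0.3550 mol/L.
Both paths are first order in M, so the instantaneous fraction to N is constant: dC_N/d(−C_M) = k₁/(k₁+k₂) = 0.6689.
C_N = 0.6689·(C_{M0}−C_M) = 0.6689×3.725 = 2.49 mol/L.

2.49 mol/L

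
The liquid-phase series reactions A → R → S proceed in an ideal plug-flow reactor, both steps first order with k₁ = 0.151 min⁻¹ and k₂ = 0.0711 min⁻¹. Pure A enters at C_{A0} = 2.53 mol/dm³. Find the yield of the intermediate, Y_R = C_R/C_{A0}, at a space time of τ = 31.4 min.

0.186

For first-order series with pure A initially, C_R(τ) = k₁C_{A0}/(k₂−k₁)·(e^(−k₁τ) − e^(−k₂τ)).
e^(−k₁τ) = e^(−0.151×31.4) = e^(−4.741) = 0.008726; e^(−k₂τ) = e^(−2.233) = 0.1073.
C_R = 0.151×2.53/(0.0711−0.151) × (0.008726−0.1073) = (-4.781)×(-0.09853) = 0.4711 mol/dm³.
Y_R = C_R/C_{A0} = 0.4711/2.53 = 0.186.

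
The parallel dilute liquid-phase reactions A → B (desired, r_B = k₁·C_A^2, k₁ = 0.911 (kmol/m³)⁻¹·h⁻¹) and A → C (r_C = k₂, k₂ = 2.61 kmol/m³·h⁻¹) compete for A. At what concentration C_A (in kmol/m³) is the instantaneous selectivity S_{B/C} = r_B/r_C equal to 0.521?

1.22 kmol/m³

S_{B/C} = (k₁/k₂)·C_A^2 ⇒ C_A = (S·k₂/k₁)^(0.5).
= (0.521×2.61/0.911)^(0.5) = (1.493)^(0.5) = 1.22 kmol/m³.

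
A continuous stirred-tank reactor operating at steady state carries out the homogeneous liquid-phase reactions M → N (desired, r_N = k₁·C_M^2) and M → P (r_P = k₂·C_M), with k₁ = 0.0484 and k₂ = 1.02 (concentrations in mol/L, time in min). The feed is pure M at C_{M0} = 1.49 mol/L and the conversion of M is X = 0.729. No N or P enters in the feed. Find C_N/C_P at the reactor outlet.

0.0192

Exit C_M = C_{M0}(1−X) = 1.49×0.271 = 0.4038 mol/L.
Rates in a CSTR are evaluated at the outlet concentration: r_N = 0.0484×0.4038^2 = 0.007891, r_P = 1.02×0.4038 = 0.4119.
Overall selectivity = C_N/C_P = r_Nτ/(r_Pτ) = r_N/r_P = 0.0192.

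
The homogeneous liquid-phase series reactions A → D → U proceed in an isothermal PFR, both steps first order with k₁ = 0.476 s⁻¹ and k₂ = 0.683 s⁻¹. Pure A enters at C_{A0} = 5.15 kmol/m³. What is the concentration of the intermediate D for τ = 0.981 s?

For first-order series with pure A initially, C_D(τ) = k₁C_{A0}/(k₂−k₁)·(e^(−k₁τ) − e^(−k₂τ)).
e^(−k₁τ) = e^(−0.476×0.981) = e^(−0.4670) = 0.6269; e^(−k₂τ) = e^(−0.6700) = 0.5117.
C_D = 0.476×5.15/(0.683−0.476) × (0.6269−0.5117) = 11.84×0.1152 = 1.364 kmol/m³.

1.36 kmol/m³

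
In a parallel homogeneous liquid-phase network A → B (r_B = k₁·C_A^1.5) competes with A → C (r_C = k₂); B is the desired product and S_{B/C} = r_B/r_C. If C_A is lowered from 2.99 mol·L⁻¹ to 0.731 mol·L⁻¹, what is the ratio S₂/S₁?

0.121

S_{B/C} = (k₁/k₂)·C_A^1.5, so S₂/S₁ = (C_{A,2}/C_{A,1})^1.5.
= (0.731/2.99)^1.5 = (0.2445)^1.5 = 0.121.
Selectivity toward B falls as C_A falls — high-concentration operation is favoured.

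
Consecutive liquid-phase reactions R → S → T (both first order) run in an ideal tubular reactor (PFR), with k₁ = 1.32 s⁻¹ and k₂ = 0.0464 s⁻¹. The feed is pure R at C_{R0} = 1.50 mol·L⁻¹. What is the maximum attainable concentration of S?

For a first-order series the maximum intermediate yield is C_{S,max}/C_{R0} = (k₁/k₂)^[k₂/(k₂−k₁)].
= (1.32/0.0464)^(0.0464/(0.0464−1.32)) = (28.45)^(-0.03643) = 0.8852.
C_{S,max} = 0.8852×1.50 = 1.33 mol·L⁻¹.

1.33 mol·L⁻¹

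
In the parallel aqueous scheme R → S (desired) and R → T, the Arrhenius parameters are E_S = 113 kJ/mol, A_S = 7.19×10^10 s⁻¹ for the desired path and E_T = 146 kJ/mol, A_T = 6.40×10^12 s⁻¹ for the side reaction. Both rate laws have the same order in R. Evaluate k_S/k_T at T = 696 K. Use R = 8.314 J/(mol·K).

3.37

Since both paths have the same order in R, the concentration cancels and S_{S/T} = k_S/k_T = (A_S/A_T)·exp[(E_T−E_S)/(RT)].
(E_T−E_S)/(RT) = (146−113)×10³/(8.314×696) = 33000/5787 = 5.703.
k_S/k_T = (7.19×10^10/6.40×10^12)·exp(5.703) = 0.01123 × 299.7 = 3.37.
Since E_S < E_T, lowering the temperature improves selectivity toward S.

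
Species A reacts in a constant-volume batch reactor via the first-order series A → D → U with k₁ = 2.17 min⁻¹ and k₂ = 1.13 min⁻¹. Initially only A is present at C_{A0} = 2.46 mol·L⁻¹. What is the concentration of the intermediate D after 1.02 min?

1.06 mol·L⁻¹

The intermediate concentration in a first-order A→B→C sequence is C_D = k₁C_{A0}(e^(−k₁t) − e^(−k₂t))/(k₂−k₁).
e^(−k₁t) = e^(−2.17×1.02) = e^(−2.213) = 0.1093; e^(−k₂t) = e^(−1.153) = 0.3158.
C_D = 2.17×2.46/(1.13−2.17) × (0.1093−0.3158) = (-5.133)×(-0.2065) = 1.060 mol·L⁻¹.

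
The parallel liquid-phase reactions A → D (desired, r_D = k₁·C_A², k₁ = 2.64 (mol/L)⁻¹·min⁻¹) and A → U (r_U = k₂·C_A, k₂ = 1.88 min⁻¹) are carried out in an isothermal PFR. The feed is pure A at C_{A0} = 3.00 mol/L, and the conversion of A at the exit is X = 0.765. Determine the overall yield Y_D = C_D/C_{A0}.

C_A = C_{A0}(1−X) = 0.7050 mol/L.
Along a PFR/batch, dC_U/dC_A = −r_U/(r_D+r_U) = −k₂/(k₂+k₁·C_A).
Integrating from C_{A0} to C_A: C_U = (1.88/2.64)·ln[(1.88+2.64·3.00)/(1.88+2.64·0.705)] = 0.7121·ln(9.800/3.741) = 0.6858 mol/L.
Then C_D = (C_{A0}−C_A) − C_U = 2.295 − 0.6858 = 1.609 mol/L.
Y_D = C_D/C_{A0} = 1.609/3.00 = 0.536.

0.536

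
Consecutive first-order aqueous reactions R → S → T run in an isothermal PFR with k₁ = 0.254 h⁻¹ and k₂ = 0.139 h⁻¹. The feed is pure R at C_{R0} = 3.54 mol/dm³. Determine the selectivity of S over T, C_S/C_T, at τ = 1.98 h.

6.36

Solving the coupled first-order balances gives C_S(τ) = [k₁/(k₂−k₁)]·C_{R0}·(e^(−k₁τ) − e^(−k₂τ)).
e^(−k₁τ) = e^(−0.254×1.98) = e^(−0.5029) = 0.6048; e^(−k₂τ) = e^(−0.2752) = 0.7594.
C_S = 0.254×3.54/(0.139−0.254) × (0.6048−0.7594) = (-7.819)×(-0.1546) = 1.209 mol/dm³.
C_R = C_{R0}e^(−k₁τ) = 2.141 mol/dm³, so C_T = C_{R0}−C_R−C_S = 0.1900 mol/dm³; C_S/C_T = 6.36.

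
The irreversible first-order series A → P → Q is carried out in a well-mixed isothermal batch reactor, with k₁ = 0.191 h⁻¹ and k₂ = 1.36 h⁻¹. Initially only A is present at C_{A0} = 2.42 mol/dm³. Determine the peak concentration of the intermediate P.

0.247 mol/dm³

For a first-order series the maximum intermediate yield is C_{P,max}/C_{A0} = (k₁/k₂)^[k₂/(k₂−k₁)].
= (0.191/1.36)^(1.36/(1.36−0.191)) = (0.1404)^(1.163) = 0.1019.
C_{P,max} = 0.1019×2.42 = 0.247 mol/dm³.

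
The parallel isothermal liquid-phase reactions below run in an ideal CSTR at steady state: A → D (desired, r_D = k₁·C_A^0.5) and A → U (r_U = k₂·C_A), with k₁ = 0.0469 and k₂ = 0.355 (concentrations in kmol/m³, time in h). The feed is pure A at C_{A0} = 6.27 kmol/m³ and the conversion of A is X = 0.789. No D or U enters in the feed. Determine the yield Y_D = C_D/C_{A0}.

0.0813

Exit C_A = C_{A0}(1−X) = 6.27×0.211 = 1.323 kmol/m³.
A CSTR operates uniformly at the exit composition, giving r_D = 0.05394 and r_U = 0.4697 (each k·C_A^n at C_A = 1.323).
Fraction of consumed A going to D: r_D/(r_D+r_U) = 0.1030.
C_D = 0.1030·C_{A0}·X = 0.1030×6.27×0.789 = 0.510 kmol/m³; Y_D = C_D/C_{A0} = 0.0813.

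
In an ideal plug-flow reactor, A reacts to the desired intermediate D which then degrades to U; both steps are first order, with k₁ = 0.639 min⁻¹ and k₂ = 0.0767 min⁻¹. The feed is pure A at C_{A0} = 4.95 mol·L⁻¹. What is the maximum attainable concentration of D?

For a first-order series the maximum intermediate yield is C_{D,max}/C_{A0} = (k₁/k₂)^[k₂/(k₂−k₁)].
= (0.639/0.0767)^(0.0767/(0.0767−0.639)) = (8.331)^(-0.1364) = 0.7489.
C_{D,max} = 0.7489×4.95 = 3.71 mol·L⁻¹.

3.71 mol·L⁻¹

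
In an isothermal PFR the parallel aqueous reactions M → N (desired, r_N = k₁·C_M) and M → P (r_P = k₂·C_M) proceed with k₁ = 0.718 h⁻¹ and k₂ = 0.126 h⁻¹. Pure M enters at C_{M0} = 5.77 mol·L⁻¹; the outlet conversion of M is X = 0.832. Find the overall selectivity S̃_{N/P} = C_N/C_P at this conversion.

5.70

C_M = C_{M0}(1−X) = 0.9694 mol·L⁻¹.
Both paths are first order in M, so the instantaneous fraction to N is constant: dC_N/d(−C_M) = k₁/(k₁+k₂) = 0.8507.
C_N = 0.8507·(C_{M0}−C_M) = 0.8507×4.801 = 4.08 mol·L⁻¹.
C_P = (C_{M0}−C_M)−C_N = 0.7167 mol·L⁻¹; S̃_{N/P} = 4.084/0.7167 = 5.70.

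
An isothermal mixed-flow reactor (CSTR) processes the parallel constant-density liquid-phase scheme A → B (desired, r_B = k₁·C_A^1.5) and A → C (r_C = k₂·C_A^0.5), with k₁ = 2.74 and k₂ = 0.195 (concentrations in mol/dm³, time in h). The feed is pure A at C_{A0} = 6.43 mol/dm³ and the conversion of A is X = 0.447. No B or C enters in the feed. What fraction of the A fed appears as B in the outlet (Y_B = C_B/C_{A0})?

Exit C_A = C_{A0}(1−X) = 6.43×0.553 = 3.556 mol/dm³.
Rates in a CSTR are evaluated at the outlet concentration: r_B = 2.74×3.556^1.5 = 18.37, r_C = 0.195×3.556^0.5 = 0.3677.
Fraction of consumed A going to B: r_B/(r_B+r_C) = 0.9804.
C_B = 0.9804·C_{A0}·X = 0.9804×6.43×0.447 = 2.82 mol/dm³; Y_B = C_B/C_{A0} = 0.438.

0.438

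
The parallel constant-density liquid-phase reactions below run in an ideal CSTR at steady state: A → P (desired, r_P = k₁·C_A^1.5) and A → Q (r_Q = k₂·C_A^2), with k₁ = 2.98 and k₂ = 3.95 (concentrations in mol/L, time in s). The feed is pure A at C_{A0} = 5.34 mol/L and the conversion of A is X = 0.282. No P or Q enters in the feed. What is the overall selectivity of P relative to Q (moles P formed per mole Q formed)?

0.385

Exit C_A = C_{A0}(1−X) = 5.34×0.718 = 3.834 mol/L.
A CSTR operates uniformly at the exit composition, giving r_P = 22.37 and r_Q = 58.07 (each k·C_A^n at C_A = 3.834).
Overall selectivity = C_P/C_Q = r_Pτ/(r_Qτ) = r_P/r_Q = 0.385.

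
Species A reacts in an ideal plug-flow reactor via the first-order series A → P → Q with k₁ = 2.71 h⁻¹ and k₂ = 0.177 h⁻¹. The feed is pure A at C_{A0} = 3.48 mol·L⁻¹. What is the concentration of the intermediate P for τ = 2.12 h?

2.55 mol·L⁻¹

Solving the coupled first-order balances gives C_P(τ) = [k₁/(k₂−k₁)]·C_{A0}·(e^(−k₁τ) − e^(−k₂τ)).
e^(−k₁τ) = e^(−2.71×2.12) = e^(−5.745) = 0.003198; e^(−k₂τ) = e^(−0.3752) = 0.6871.
C_P = 2.71×3.48/(0.177−2.71) × (0.003198−0.6871) = (-3.723)×(-0.6839) = 2.546 mol·L⁻¹.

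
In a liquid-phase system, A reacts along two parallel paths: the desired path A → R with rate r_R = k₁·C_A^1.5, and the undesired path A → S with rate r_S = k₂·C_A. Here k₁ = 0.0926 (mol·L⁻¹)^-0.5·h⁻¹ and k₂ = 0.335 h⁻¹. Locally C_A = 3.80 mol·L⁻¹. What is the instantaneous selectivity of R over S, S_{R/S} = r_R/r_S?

S_{R/S} = r_R/r_S = (k₁·C_A^1.5)/(k₂·C_A) = (k₁/k₂)·C_A^0.5.
= (0.0926×3.800^1.5) / (0.335×3.800) = 0.6859/1.273 = 0.539.
Since the desired path is higher order in A, keeping C_A high (PFR or concentrated feed) favours R.

0.539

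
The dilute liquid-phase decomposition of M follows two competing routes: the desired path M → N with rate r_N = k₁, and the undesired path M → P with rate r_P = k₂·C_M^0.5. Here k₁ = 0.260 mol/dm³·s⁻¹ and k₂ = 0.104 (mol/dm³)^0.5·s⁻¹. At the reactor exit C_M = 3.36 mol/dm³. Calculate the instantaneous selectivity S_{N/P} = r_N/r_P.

1.36

S_{N/P} = r_N/r_P = (k₁)/(k₂·C_M^0.5) = (k₁/k₂)·C_M^-0.5.
= (0.260) / (0.104×3.360^0.5) = 0.2600/0.1906 = 1.36.
The undesired path is higher order in M, so low C_M (CSTR or dilute feed) favours N.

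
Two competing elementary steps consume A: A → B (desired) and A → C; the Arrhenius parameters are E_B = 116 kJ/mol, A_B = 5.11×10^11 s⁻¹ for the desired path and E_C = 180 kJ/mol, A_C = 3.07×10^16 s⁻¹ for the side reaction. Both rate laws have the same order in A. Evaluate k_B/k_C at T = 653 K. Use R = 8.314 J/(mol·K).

2.19

With equal orders, S_{B/C} = k_B/k_C = (A_B/A_C)·exp[(E_C−E_B)/(RT)].
(E_C−E_B)/(RT) = (180−116)×10³/(8.314×653) = 64000/5429 = 11.79.
k_B/k_C = (5.11×10^11/3.07×10^16)·exp(11.79) = 1.664×10^-5 × 1.317×10^5 = 2.19.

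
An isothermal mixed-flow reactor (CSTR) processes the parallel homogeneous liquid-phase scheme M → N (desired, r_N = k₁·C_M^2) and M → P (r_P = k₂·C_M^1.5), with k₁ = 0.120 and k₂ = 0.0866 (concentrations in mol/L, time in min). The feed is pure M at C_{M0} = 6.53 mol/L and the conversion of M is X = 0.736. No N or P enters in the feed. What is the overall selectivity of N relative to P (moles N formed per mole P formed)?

Exit C_M = C_{M0}(1−X) = 6.53×0.264 = 1.724 mol/L.
A CSTR operates uniformly at the exit composition, giving r_N = 0.3566 and r_P = 0.1960 (each k·C_M^n at C_M = 1.724).
Overall selectivity = C_N/C_P = r_Nτ/(r_Pτ) = r_N/r_P = 1.82.

1.82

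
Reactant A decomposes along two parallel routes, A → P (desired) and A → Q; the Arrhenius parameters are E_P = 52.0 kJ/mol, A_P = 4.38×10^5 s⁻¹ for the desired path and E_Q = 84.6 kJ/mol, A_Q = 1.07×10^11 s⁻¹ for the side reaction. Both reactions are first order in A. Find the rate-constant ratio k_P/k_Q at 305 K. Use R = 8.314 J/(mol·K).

1.57

k_P/k_Q = (A_P/A_Q)·exp[−(E_P−E_Q)/(RT)] = (A_P/A_Q)·exp[(E_Q−E_P)/(RT)].
(E_Q−E_P)/(RT) = (84.6−52.0)×10³/(8.314×305) = 32600/2536 = 12.86.
k_P/k_Q = (4.38×10^5/1.07×10^11)·exp(12.86) = 4.093×10^-6 × 3.831×10^5 = 1.57.
Since E_P < E_Q, lowering the temperature improves selectivity toward P.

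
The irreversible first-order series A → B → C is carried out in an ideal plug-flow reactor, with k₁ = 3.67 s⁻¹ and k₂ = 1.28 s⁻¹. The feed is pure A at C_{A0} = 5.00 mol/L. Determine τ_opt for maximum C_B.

Setting dC_B/dτ = 0 gives τ_opt = ln(k₂/k₁)/(k₂−k₁).
= ln(1.28/3.67)/(1.28−3.67) = ln(0.3488)/-2.390 = -1.053/-2.390 = 0.441 s.

0.441 s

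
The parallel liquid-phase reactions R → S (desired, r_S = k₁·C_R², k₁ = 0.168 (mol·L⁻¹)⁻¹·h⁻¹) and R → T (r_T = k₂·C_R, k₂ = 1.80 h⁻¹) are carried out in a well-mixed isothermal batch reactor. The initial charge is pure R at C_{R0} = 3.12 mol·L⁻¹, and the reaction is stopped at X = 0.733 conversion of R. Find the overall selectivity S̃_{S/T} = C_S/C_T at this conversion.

C_R = C_{R0}(1−X) = 0.8330 mol·L⁻¹.
Along a PFR/batch, dC_T/dC_R = −r_T/(r_S+r_T) = −k₂/(k₂+k₁·C_R).
Integrating from C_{R0} to C_R: C_T = (1.80/0.168)·ln[(1.80+0.168·3.12)/(1.80+0.168·0.833)] = 10.71·ln(2.324/1.940) = 1.936 mol·L⁻¹.
Then C_S = (C_{R0}−C_R) − C_T = 2.287 − 1.936 = 0.3509 mol·L⁻¹.
S̃_{S/T} = C_S/C_T = 0.3509/1.936 = 0.181.

0.181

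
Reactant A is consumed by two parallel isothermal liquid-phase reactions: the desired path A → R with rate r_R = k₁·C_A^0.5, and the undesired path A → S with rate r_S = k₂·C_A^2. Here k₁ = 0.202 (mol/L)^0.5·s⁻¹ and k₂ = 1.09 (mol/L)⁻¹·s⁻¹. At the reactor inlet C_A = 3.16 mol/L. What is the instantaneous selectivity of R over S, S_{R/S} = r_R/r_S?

0.0330

S_{R/S} = r_R/r_S = (k₁·C_A^0.5)/(k₂·C_A^2) = (k₁/k₂)·C_A^-1.5.
= (0.202×3.160^0.5) / (1.09×3.160^2) = 0.3591/10.88 = 0.0330.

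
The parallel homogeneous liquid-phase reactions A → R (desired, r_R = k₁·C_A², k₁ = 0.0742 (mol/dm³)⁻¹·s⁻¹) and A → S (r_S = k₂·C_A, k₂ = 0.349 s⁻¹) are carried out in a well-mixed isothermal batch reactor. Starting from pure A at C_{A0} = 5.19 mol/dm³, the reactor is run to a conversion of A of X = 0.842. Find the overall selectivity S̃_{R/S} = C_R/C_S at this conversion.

C_A = C_{A0}(1−X) = 0.8200 mol/dm³.
Along a PFR/batch, dC_S/dC_A = −r_S/(r_R+r_S) = −k₂/(k₂+k₁·C_A).
Integrating from C_{A0} to C_A: C_S = (0.349/0.0742)·ln[(0.349+0.0742·5.19)/(0.349+0.0742·0.820)] = 4.704·ln(0.7341/0.4098) = 2.741 mol/dm³.
Then C_R = (C_{A0}−C_A) − C_S = 4.370 − 2.741 = 1.628 mol/dm³.
S̃_{R/S} = C_R/C_S = 1.628/2.741 = 0.594.

0.594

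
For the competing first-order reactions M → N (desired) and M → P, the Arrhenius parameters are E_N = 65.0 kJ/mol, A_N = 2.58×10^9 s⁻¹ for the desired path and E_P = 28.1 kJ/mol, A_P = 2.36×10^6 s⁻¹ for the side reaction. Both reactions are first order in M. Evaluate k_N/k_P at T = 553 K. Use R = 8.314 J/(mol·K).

0.357

Since both paths have the same order in M, the concentration cancels and S_{N/P} = k_N/k_P = (A_N/A_P)·exp[(E_P−E_N)/(RT)].
(E_P−E_N)/(RT) = (28.1−65.0)×10³/(8.314×553) = -36900/4598 = -8.026.
k_N/k_P = (2.58×10^9/2.36×10^6)·exp(-8.026) = 1093 × 3.269×10^-4 = 0.357.
Since E_N > E_P, raising the temperature improves selectivity toward N.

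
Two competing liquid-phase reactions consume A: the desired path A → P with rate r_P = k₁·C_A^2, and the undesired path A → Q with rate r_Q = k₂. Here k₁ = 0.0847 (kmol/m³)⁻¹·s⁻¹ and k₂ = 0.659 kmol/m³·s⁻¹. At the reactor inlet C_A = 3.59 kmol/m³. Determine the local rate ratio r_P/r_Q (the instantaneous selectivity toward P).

S_{P/Q} = r_P/r_Q = (k₁·C_A^2)/(k₂) = (k₁/k₂)·C_A^2.
= (0.0847×3.590^2) / (0.659) = 1.092/0.6590 = 1.66.
Since the desired path is higher order in A, keeping C_A high (PFR or concentrated feed) favours P.

1.66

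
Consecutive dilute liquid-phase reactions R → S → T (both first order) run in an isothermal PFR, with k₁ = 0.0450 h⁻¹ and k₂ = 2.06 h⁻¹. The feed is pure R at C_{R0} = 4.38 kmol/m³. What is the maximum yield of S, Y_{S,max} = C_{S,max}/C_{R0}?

At the optimum, C_{S,max}/C_{R0} = (k₁/k₂)^[k₂/(k₂−k₁)].
= (0.0450/2.06)^(2.06/(2.06−0.0450)) = (0.02184)^(1.022) = 0.02006.

0.0201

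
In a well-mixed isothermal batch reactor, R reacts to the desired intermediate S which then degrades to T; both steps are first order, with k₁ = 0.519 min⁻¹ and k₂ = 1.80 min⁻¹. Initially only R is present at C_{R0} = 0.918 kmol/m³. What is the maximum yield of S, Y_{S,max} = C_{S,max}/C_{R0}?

Evaluating C_S at t_opt = ln(k₂/k₁)/(k₂−k₁) gives C_{S,max}/C_{R0} = (k₁/k₂)^[k₂/(k₂−k₁)].
= (0.519/1.80)^(1.80/(1.80−0.519)) = (0.2883)^(1.405) = 0.1742.

0.174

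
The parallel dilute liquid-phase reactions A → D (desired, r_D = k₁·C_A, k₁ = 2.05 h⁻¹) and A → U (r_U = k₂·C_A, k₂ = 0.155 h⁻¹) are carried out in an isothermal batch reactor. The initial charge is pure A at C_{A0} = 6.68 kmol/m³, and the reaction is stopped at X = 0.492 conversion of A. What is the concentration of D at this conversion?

C_A = C_{A0}(1−X) = 3.393 kmol/m³.
Both paths are first order in A, so the instantaneous fraction to D is constant: dC_D/d(−C_A) = k₁/(k₁+k₂) = 0.9297.
C_D = 0.9297·(C_{A0}−C_A) = 0.9297×3.287 = 3.06 kmol/m³.

3.06 kmol/m³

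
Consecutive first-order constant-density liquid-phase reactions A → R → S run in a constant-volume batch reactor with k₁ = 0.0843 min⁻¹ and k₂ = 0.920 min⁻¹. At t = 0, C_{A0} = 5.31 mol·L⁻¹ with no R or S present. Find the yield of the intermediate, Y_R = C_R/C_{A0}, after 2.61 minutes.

0.0718

For first-order series with pure A initially, C_R(t) = k₁C_{A0}/(k₂−k₁)·(e^(−k₁t) − e^(−k₂t)).
e^(−k₁t) = e^(−0.0843×2.61) = e^(−0.2200) = 0.8025; e^(−k₂t) = e^(−2.401) = 0.09061.
C_R = 0.0843×5.31/(0.920−0.0843) × (0.8025−0.09061) = 0.5356×0.7119 = 0.3813 mol·L⁻¹.
Y_R = C_R/C_{A0} = 0.3813/5.31 = 0.0718.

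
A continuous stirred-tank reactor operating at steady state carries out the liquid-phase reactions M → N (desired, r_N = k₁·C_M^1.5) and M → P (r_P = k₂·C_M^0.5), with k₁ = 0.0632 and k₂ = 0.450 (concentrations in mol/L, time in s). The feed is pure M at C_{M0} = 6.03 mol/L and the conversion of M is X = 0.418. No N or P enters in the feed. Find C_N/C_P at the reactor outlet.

Exit C_M = C_{M0}(1−X) = 6.03×0.582 = 3.509 mol/L.
In a CSTR the entire volume is at exit conditions, so r_N = 0.0632×3.509^1.5 = 0.4155 and r_P = 0.450×3.509^0.5 = 0.8430.
Overall selectivity = C_N/C_P = r_Nτ/(r_Pτ) = r_N/r_P = 0.493.

0.493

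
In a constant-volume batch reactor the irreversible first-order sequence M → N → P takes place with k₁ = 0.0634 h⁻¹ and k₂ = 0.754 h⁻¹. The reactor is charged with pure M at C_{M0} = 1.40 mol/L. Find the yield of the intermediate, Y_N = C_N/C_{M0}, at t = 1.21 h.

Solving the coupled first-order balances gives C_N(t) = [k₁/(k₂−k₁)]·C_{M0}·(e^(−k₁t) − e^(−k₂t)).
e^(−k₁t) = e^(−0.0634×1.21) = e^(−0.07671) = 0.9262; e^(−k₂t) = e^(−0.9123) = 0.4016.
C_N = 0.0634×1.40/(0.754−0.0634) × (0.9262−0.4016) = 0.1285×0.5246 = 0.06742 mol/L.
Y_N = C_N/C_{M0} = 0.06742/1.40 = 0.0482.

0.0482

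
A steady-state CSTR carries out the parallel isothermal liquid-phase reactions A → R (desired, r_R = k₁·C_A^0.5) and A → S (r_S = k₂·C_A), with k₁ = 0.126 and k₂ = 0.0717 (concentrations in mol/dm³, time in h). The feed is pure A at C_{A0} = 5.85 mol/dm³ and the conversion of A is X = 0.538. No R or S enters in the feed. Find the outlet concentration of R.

Exit C_A = C_{A0}(1−X) = 5.85×0.462 = 2.703 mol/dm³.
A CSTR operates uniformly at the exit composition, giving r_R = 0.2071 and r_S = 0.1938 (each k·C_A^n at C_A = 2.703).
Fraction of consumed A going to R: r_R/(r_R+r_S) = 0.5167.
C_R = 0.5167·C_{A0}·X = 0.5167×5.85×0.538 = 1.63 mol/dm³.

1.63 mol/dm³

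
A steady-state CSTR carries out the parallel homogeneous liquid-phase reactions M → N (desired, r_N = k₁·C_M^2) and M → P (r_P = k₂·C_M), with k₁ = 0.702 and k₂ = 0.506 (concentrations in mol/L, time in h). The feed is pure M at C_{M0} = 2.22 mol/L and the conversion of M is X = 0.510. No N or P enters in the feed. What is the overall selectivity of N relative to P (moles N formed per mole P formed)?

1.51

Exit C_M = C_{M0}(1−X) = 2.22×0.490 = 1.088 mol/L.
In a CSTR the entire volume is at exit conditions, so r_N = 0.702×1.088^2 = 0.8307 and r_P = 0.506×1.088 = 0.5504.
Overall selectivity = C_N/C_P = r_Nτ/(r_Pτ) = r_N/r_P = 1.51.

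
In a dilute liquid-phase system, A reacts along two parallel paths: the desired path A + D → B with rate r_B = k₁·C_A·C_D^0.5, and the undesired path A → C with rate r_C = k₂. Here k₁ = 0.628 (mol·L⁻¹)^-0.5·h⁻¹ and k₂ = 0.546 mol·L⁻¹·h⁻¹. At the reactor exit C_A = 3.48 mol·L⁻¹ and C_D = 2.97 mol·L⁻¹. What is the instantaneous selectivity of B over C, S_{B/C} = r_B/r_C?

S_{B/C} = r_B/r_C = (k₁·C_A·C_D^0.5)/(k₂) = (k₁/k₂)·C_A·C_D^0.5.
= (0.628×3.480×2.970^0.5) / (0.546) = 3.766/0.5460 = 6.90.
Since the desired path is higher order in A, keeping C_A high (PFR or concentrated feed) favours B.

6.90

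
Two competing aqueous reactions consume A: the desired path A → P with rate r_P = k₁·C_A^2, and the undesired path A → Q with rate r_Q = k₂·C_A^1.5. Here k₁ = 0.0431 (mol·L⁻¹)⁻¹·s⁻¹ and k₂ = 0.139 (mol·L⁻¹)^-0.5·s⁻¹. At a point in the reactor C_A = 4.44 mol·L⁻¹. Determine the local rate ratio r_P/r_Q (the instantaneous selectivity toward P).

S_{P/Q} = r_P/r_Q = (k₁·C_A^2)/(k₂·C_A^1.5) = (k₁/k₂)·C_A^0.5.
= (0.0431×4.440^2) / (0.139×4.440^1.5) = 0.8497/1.300 = 0.653.

0.653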